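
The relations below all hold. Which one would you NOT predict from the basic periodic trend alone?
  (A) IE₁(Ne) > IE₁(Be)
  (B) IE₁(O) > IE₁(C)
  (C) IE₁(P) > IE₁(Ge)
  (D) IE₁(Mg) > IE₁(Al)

(D)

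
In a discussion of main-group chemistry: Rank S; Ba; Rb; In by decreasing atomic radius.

Rb > Ba > In > S

Radius decreases left→right (rising Z_eff, same n) and increases top→bottom (higher n).
These span different periods and groups, so the two trends combine.
In > S: relative to S, both the across-period and down-group shifts push In's atomic radius up.
Ba > In: relative to In, both the across-period and down-group shifts push Ba's atomic radius up.
Rb > Ba: period and group pull opposite ways; the across-period shift dominates (210 vs 196 pm).
Approximate values (pm): S 103, Rb 210, In 142, Ba 196.
So from largest to smallest: Rb > Ba > In > S.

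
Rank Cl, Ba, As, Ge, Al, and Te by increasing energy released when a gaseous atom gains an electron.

Ba, Al, As, Ge, Te, Cl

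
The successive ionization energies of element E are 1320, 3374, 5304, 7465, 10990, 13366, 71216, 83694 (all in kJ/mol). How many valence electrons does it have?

6

Look for the largest jump between consecutive ionization energies: IE7/IE6 ≈ 5.3, far larger than any earlier ratio.
That jump marks the point where a core electron is being removed. So the atom has 6 valence electrons.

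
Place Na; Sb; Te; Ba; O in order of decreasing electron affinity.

Adding an electron releases more energy for atoms nearer the top right (short of the noble gases).
These span different periods and groups, so the two trends combine.
Na > Ba: the two effects oppose for this pair; the down-group effect wins (53 vs 14 kJ/mol).
Sb > Na: period and group pull opposite ways; the across-period shift dominates (103 vs 53 kJ/mol).
O > Sb: relative to Sb, both the across-period and down-group shifts push O's electron affinity up.
Te > O: this pair runs against the simple trend — see the exception note.
Note the exception: Te has a higher electron affinity than O, contrary to the simple trend — O's compact 2p subshell gives strong electron–electron repulsion on the added electron.
Tabulated electron affinity (kJ/mol): O 141, Na 53, Sb 103, Te 190, Ba 14.
So from highest to lowest: Te > O > Sb > Na > Ba.

Te, O, Sb, Na, Ba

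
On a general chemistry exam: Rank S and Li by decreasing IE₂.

IE_2 is the cost of taking one more electron from the +1 cation: S⁺ still has 5 valence electrons; Li⁺ is the bare [He] core.
Breaking into a closed-shell core is much more expensive than removing a leftover valence electron — Li has the largest IE_2 here.
Approximate IE_2 values (kJ/mol): S 2252, Li 7298.
So the second ionization energies run S < Li.

Li > S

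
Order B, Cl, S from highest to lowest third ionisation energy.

Cl > B > S

The third ionization energy removes an electron from the +2 ion. For each element: B²⁺ still has 1 valence electron; Cl²⁺ still has 5 valence electrons; S²⁺ still has 4 valence electrons.
All are still removing valence electrons, so compare the +2 ions as you would atoms: IE_3 generally rises across a period (higher Z_eff) and falls down a group (larger shell), subject to the usual subshell exceptions.
Valence configurations: B²⁺ [He]2s¹, Cl²⁺ [Ne]3s²3p³, S²⁺ [Ne]3s²3p².
Tabulated IE_3 (kJ/mol): B 3660, Cl 3822, S 3357.
Overall IE_3 order: S < B < Cl.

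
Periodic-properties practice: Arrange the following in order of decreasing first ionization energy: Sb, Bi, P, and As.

P > As > Sb > Bi

Removing the outermost electron gets harder across a period and easier down a group.
All are in group 15, so first ionization energy increases up the group.
So from highest to lowest: P > As > Sb > Bi.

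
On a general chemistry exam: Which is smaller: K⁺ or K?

K⁺

Forming K⁺ removes 1 electron from K. Fewer electrons for the same nuclear charge means less shielding and a higher Z_eff on the remaining electrons, and for main-group metals the entire outer shell is lost.
A cation is smaller than its parent atom: K⁺ < K.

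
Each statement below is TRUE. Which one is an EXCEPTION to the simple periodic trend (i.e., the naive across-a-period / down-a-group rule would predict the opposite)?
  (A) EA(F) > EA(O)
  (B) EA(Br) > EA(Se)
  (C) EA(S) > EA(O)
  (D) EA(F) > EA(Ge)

The general trend: electron affinity increases across a period and decreases down a group.
(A) F (period 2, group 17) vs O (period 2, group 16): the stated order agrees with the simple trend.
(B) Br (period 4, group 17) vs Se (period 4, group 16): the stated order agrees with the simple trend.
(C) S (period 3, group 16) vs O (period 2, group 16): the stated order contradicts the simple trend.
(D) F (period 2, group 17) vs Ge (period 4, group 14): the stated order agrees with the simple trend.
The exception is (C): the compact 2p subshell of O repels the added electron more than S's larger 3p does.

(C)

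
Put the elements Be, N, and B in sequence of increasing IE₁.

Be is in period 2, group 2; B is in period 2, group 13; N is in period 2, group 15.
IE₁ increases left→right with effective nuclear charge and decreases top→bottom as the valence shell moves farther out.
All lie in period 2; the across-period trend (first ionization energy increases left to right) applies, with the exception below.
Note the exception: Be has a higher first ionization energy than B, contrary to the simple trend — removing B's lone 2p electron is easier than breaking Be's filled 2s².
Tabulated first ionization energy (kJ/mol): Be 900, B 801, N 1402.
So from lowest to highest: B < Be < N.

B < Be < N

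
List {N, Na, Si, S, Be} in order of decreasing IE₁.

N > S > Be > Si > Na

Be is in period 2, group 2; N is in period 2, group 15; Na is in period 3, group 1; Si is in period 3, group 14; S is in period 3, group 16.
First ionization energy rises across a period (greater Z_eff holds electrons more tightly) and falls down a group (valence electrons are farther from the nucleus).
Neither a single period nor a single group — weigh both effects.
Si > Na: both are in period 3; the period trend gives Si the larger value.
Be > Si: period and group pull opposite ways; the down-group shift dominates (900 vs 786 kJ/mol).
S > Be: the two effects oppose for this pair; the across-period effect wins (1000 vs 900 kJ/mol).
N > S: period and group pull opposite ways; the down-group shift dominates (1402 vs 1000 kJ/mol).
For reference (kJ/mol): Be 900, N 1402, Na 496, Si 786, S 1000.
So from highest to lowest: N > S > Be > Si > Na.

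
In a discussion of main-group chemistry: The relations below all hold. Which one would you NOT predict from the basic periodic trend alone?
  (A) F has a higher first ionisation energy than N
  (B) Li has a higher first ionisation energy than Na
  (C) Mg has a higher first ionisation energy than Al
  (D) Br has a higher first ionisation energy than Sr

(C)

The general trend: first ionisation energy increases across a period and decreases down a group.
(A) F (period 2, group 17) vs N (period 2, group 15): the stated order agrees with the simple trend.
(B) Li (period 2, group 1) vs Na (period 3, group 1): the stated order agrees with the simple trend.
(C) Mg (period 3, group 2) vs Al (period 3, group 13): the stated order contradicts the simple trend.
(D) Br (period 4, group 17) vs Sr (period 5, group 2): the stated order agrees with the simple trend.
The exception is (C): Al's single 3p electron is easier to remove than one from Mg's filled 3s².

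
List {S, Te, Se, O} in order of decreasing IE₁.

O is in period 2, group 16; S is in period 3, group 16; Se is in period 4, group 16; Te is in period 5, group 16.
First ionization energy rises across a period (greater Z_eff holds electrons more tightly) and falls down a group (valence electrons are farther from the nucleus).
All are in group 16, so first ionization energy increases up the group.
So from highest to lowest: O > S > Se > Te.

O > S > Se > Te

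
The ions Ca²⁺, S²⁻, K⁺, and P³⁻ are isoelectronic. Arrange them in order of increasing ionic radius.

Ca²⁺ < K⁺ < S²⁻ < P³⁻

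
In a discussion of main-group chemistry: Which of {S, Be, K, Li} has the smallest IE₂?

Be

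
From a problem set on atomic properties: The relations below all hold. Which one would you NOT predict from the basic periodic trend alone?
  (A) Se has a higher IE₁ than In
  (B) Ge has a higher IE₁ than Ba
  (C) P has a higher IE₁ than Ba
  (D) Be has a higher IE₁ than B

(D)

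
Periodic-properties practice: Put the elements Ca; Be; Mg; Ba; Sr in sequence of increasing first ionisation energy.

Ba, Sr, Ca, Mg, Be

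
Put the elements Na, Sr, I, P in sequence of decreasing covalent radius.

Across a period the added protons contract the valence shell; down a group each new principal shell makes the atom larger.
Neither a single period nor a single group — weigh both effects.
I > P: period and group pull opposite ways; the down-group shift dominates (133 vs 111 pm).
Na > I: the two effects oppose for this pair; the across-period effect wins (155 vs 133 pm).
Sr > Na: the two effects oppose for this pair; the down-group effect wins (185 vs 155 pm).
Tabulated atomic radius (pm): Na 155, P 111, Sr 185, I 133.
So from largest to smallest: Sr > Na > I > P.

Sr > Na > I > P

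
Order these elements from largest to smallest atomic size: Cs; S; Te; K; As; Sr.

Cs > K > Sr > Te > As > S

S is in period 3, group 16; K is in period 4, group 1; As is in period 4, group 15; Sr is in period 5, group 2; Te is in period 5, group 16; Cs is in period 6, group 1.
Moving right in a period, electrons are added to the same shell under a stronger nuclear pull, so atoms get smaller; moving down, a new shell is opened and atoms get larger.
Neither a single period nor a single group — weigh both effects.
As > S: both effects reinforce here, so As is clearly the larger of the two.
Te > As: period and group pull opposite ways; the down-group shift dominates (136 vs 121 pm).
Sr > Te: Sr lies to the left of Te in period 5, so the across-period effect alone puts Sr larger.
K > Sr: the two effects oppose for this pair; the across-period effect wins (196 vs 185 pm).
Cs > K: they share group 1; the group trend gives Cs the larger value.
Approximate values (pm): S 103, K 196, As 121, Sr 185, Te 136, Cs 232.
So from largest to smallest: Cs > K > Sr > Te > As > S.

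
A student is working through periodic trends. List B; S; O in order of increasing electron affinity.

B is in period 2, group 13; O is in period 2, group 16; S is in period 3, group 16.
EA tends to increase across a period and decrease down a group, though the pattern is less regular than for IE or radius.
These span different periods and groups, so the two trends combine.
O > B: O lies to the right of B in period 2, so the across-period effect alone puts O higher.
S > O: this pair runs against the simple trend — see the exception note.
Note the exception: S has a higher electron affinity than O, contrary to the simple trend — the compact 2p subshell of O repels the added electron more than S's larger 3p does.
For reference (kJ/mol): B 27, O 141, S 200.
So from lowest to highest: B < O < S.

B, O, S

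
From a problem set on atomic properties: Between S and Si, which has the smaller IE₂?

Si

IE_2 is the cost of taking one more electron from the +1 cation: S⁺ still has 5 valence electrons; Si⁺ still has 3 valence electrons.
All are still removing valence electrons, so compare the +1 ions as you would atoms: IE_2 generally rises across a period (higher Z_eff) and falls down a group (larger shell), subject to the usual subshell exceptions.
Valence configurations: S⁺ [Ne]3s²3p³, Si⁺ [Ne]3s²3p¹.
The numbers (kJ/mol): S 2252, Si 1577.
Putting it together, IE_2: Si < S.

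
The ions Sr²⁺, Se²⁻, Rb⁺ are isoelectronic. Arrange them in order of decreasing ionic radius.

Se²⁻, Rb⁺, Sr²⁺

All of these have 36 electrons, so size is governed by nuclear charge alone: the more protons, the stronger the pull on the same electron cloud, and the smaller the ion.
Nuclear charges: Sr²⁺ (Z=38), Rb⁺ (Z=37), Se²⁻ (Z=34).
Largest to smallest: Se²⁻ > Rb⁺ > Sr²⁺.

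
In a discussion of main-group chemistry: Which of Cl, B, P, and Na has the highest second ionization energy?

After 1 electron has been removed, what remains? Cl⁺ still has 6 valence electrons; B⁺ still has 2 valence electrons; P⁺ still has 4 valence electrons; Na⁺ is the bare [Ne] core.
Pulling an electron out of a noble-gas core costs far more than removing a remaining valence electron, so Na sits at the high end of IE_2.
Valence configurations: Cl⁺ [Ne]3s²3p⁴, B⁺ [He]2s², P⁺ [Ne]3s²3p².
Approximate IE_2 values (kJ/mol): Cl 2298, B 2427, P 1907, Na 4562.
Overall IE_2 order: P < Cl < B < Na.

Na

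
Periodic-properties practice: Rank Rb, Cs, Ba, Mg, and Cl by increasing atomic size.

Mg is in period 3, group 2; Cl is in period 3, group 17; Rb is in period 5, group 1; Cs is in period 6, group 1; Ba is in period 6, group 2.
Across a period the added protons contract the valence shell; down a group each new principal shell makes the atom larger.
These span different periods and groups, so the two trends combine.
Mg > Cl: Mg lies to the left of Cl in period 3, so the across-period effect alone puts Mg larger.
Ba > Mg: they share group 2; the group trend gives Ba the larger value.
Rb > Ba: period and group pull opposite ways; the across-period shift dominates (210 vs 196 pm).
Cs > Rb: Cs sits below Rb in group 1, so the down-group effect alone puts Cs larger.
Tabulated atomic radius (pm): Mg 139, Cl 99, Rb 210, Cs 232, Ba 196.
So from smallest to largest: Cl < Mg < Ba < Rb < Cs.

Cl < Mg < Ba < Rb < Cs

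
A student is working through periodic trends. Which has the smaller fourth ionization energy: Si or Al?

Consider each +3 ion: Si³⁺ still has 1 valence electron; Al³⁺ is the bare [Ne] core.
Pulling an electron out of a noble-gas core costs far more than removing a remaining valence electron, so Al sits at the high end of IE_4.
Tabulated IE_4 (kJ/mol): Si 4356, Al 11577.
Putting it together, IE_4: Si < Al.

Si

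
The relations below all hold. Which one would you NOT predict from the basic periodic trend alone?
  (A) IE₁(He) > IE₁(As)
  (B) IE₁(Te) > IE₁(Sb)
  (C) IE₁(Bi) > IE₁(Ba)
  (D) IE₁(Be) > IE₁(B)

The general trend: first ionization energy increases across a period and decreases down a group.
(A) He (period 1, group 18) vs As (period 4, group 15): the stated order agrees with the simple trend.
(B) Te (period 5, group 16) vs Sb (period 5, group 15): the stated order agrees with the simple trend.
(C) Bi (period 6, group 15) vs Ba (period 6, group 2): the stated order agrees with the simple trend.
(D) Be (period 2, group 2) vs B (period 2, group 13): the stated order contradicts the simple trend.
The exception is (D): removing B's lone 2p electron is easier than breaking Be's filled 2s².

(D)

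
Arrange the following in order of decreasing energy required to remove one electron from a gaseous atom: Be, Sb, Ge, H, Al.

H is in period 1, group 1; Be is in period 2, group 2; Al is in period 3, group 13; Ge is in period 4, group 14; Sb is in period 5, group 15.
Removing the outermost electron gets harder across a period and easier down a group.
A diagonal step moves right (one effect) and down (the opposite effect) at once.
Ge > Al: period and group pull opposite ways; the across-period shift dominates (762 vs 578 kJ/mol).
Sb > Ge: the two effects oppose for this pair; the across-period effect wins (831 vs 762 kJ/mol).
Be > Sb: period and group pull opposite ways; the down-group shift dominates (900 vs 831 kJ/mol).
H > Be: the two effects oppose for this pair; the down-group effect wins (1312 vs 900 kJ/mol).
Approximate values (kJ/mol): H 1312, Be 900, Al 578, Ge 762, Sb 831.
So from highest to lowest: H > Be > Sb > Ge > Al.

H > Be > Sb > Ge > Al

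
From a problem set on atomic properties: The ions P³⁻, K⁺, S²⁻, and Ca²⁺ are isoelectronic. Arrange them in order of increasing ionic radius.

Ca²⁺, K⁺, S²⁻, P³⁻

All of these have 18 electrons, so size is governed by nuclear charge alone: the more protons, the stronger the pull on the same electron cloud, and the smaller the ion.
Nuclear charges: Ca²⁺ (Z=20), K⁺ (Z=19), S²⁻ (Z=16), P³⁻ (Z=15).
Smallest to largest: Ca²⁺ < K⁺ < S²⁻ < P³⁻.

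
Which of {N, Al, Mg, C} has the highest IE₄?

The fourth ionization energy removes an electron from the +3 ion. For each element: N³⁺ still has 2 valence electrons; Al³⁺ is the bare [Ne] core; Mg³⁺ is already 1 electron into the core; C³⁺ still has 1 valence electron.
Breaking into a closed-shell core is much more expensive than removing a leftover valence electron — Mg and Al have the largest IE_4 here.
Valence configurations: N³⁺ [He]2s², C³⁺ [He]2s¹.
The numbers (kJ/mol): N 7475, Al 11577, Mg 10543, C 6223.
Putting it together, IE_4: C < N < Mg < Al.

Al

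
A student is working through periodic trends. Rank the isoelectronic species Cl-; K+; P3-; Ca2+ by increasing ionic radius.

Ca2+ < K+ < Cl- < P3-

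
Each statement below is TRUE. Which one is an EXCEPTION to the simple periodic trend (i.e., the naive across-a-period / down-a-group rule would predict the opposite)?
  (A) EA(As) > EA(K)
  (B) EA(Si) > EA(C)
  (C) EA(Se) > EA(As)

The general trend: electron affinity increases across a period and decreases down a group.
(A) As (period 4, group 15) vs K (period 4, group 1): the stated order agrees with the simple trend.
(B) Si (period 3, group 14) vs C (period 2, group 14): the stated order contradicts the simple trend.
(C) Se (period 4, group 16) vs As (period 4, group 15): the stated order agrees with the simple trend.
The exception is (B): Si's larger, more diffuse 3p orbitals accept an added electron slightly more readily than C's compact 2p.

(B)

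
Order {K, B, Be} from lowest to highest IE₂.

The second ionization energy removes an electron from the +1 ion. For each element: K⁺ is the bare [Ar] core; B⁺ still has 2 valence electrons; Be⁺ still has 1 valence electron.
Core electrons are held far more tightly than valence electrons, so K tops the IE_2 order.
Valence configurations: B⁺ [He]2s², Be⁺ [He]2s¹.
The numbers (kJ/mol): K 3052, B 2427, Be 1757.
So the second ionization energies run Be < B < K.

Be, B, K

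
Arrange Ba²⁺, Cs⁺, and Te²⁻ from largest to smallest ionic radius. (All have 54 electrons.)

Te²⁻, Cs⁺, Ba²⁺

All of these have 54 electrons, so size is governed by nuclear charge alone: the more protons, the stronger the pull on the same electron cloud, and the smaller the ion.
Nuclear charges: Ba²⁺ (Z=56), Cs⁺ (Z=55), Te²⁻ (Z=52).
Largest to smallest: Te²⁻ > Cs⁺ > Ba²⁺.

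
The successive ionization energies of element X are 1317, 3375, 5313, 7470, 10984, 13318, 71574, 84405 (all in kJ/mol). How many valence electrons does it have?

Look for the largest jump between consecutive ionization energies: IE7/IE6 ≈ 5.4, far larger than any earlier ratio.
That jump marks the point where a core electron is being removed. So the atom has 6 valence electrons.

6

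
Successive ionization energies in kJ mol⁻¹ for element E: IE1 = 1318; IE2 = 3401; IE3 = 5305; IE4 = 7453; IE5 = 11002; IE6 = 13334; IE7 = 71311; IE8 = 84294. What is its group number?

Group 16

Look for the largest jump between consecutive ionization energies: IE7/IE6 ≈ 5.3, far larger than any earlier ratio.
That jump marks the point where a core electron is being removed. So the atom has 6 valence electrons.
A main-group element with 6 valence electrons is in group 16.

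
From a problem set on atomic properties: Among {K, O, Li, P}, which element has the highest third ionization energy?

Li

The third ionization energy removes an electron from the +2 ion. For each element: K²⁺ is already 1 electron into the core; O²⁺ still has 4 valence electrons; Li²⁺ is already 1 electron into the core; P²⁺ still has 3 valence electrons.
Usually core removal costs more than valence removal, but here the competition is close: a tightly held n=2 valence electron can cost more to remove than an n=3 core electron, so the actual values have to decide it.
Valence configurations: O²⁺ [He]2s²2p², P²⁺ [Ne]3s²3p¹.
Approximate IE_3 values (kJ/mol): K 4420, O 5300, Li 11815, P 2914.
Overall IE_3 order: P < K < O < Li.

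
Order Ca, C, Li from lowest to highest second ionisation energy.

Ca < C < Li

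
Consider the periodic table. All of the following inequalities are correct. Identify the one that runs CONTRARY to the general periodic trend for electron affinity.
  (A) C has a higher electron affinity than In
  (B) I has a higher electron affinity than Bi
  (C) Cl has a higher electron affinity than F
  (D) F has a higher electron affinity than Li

The general trend: electron affinity increases across a period and decreases down a group.
(A) C (period 2, group 14) vs In (period 5, group 13): the stated order agrees with the simple trend.
(B) I (period 5, group 17) vs Bi (period 6, group 15): the stated order agrees with the simple trend.
(C) Cl (period 3, group 17) vs F (period 2, group 17): the stated order contradicts the simple trend.
(D) F (period 2, group 17) vs Li (period 2, group 1): the stated order agrees with the simple trend.
The exception is (C): F's small 2p subshell makes the incoming electron feel strong e⁻–e⁻ repulsion, so Cl actually releases more energy on gaining an electron.

(C)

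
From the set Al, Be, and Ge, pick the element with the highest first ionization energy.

IE₁ increases left→right with effective nuclear charge and decreases top→bottom as the valence shell moves farther out.
A diagonal step moves right (one effect) and down (the opposite effect) at once.
Ge > Al: period and group pull opposite ways; the across-period shift dominates (762 vs 578 kJ/mol).
Be > Ge: period and group pull opposite ways; the down-group shift dominates (900 vs 762 kJ/mol).
Approximate values (kJ/mol): Be 900, Al 578, Ge 762.
The highest first ionization energy among these belongs to Be.

Be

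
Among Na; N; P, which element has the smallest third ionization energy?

P

The third ionization energy removes an electron from the +2 ion. For each element: Na²⁺ is already 1 electron into the core; N²⁺ still has 3 valence electrons; P²⁺ still has 3 valence electrons.
Breaking into a closed-shell core is much more expensive than removing a leftover valence electron — Na has the largest IE_3 here.
Valence configurations: N²⁺ [He]2s²2p¹, P²⁺ [Ne]3s²3p¹.
The numbers (kJ/mol): Na 6910, N 4578, P 2914.
Overall IE_3 order: P < N < Na.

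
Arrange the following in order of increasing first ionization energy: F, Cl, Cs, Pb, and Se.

F is in period 2, group 17; Cl is in period 3, group 17; Se is in period 4, group 16; Cs is in period 6, group 1; Pb is in period 6, group 14.
Across a period the outer electron is held more tightly (higher IE₁); down a group it sits in a higher shell, more shielded, and comes off more easily.
These span different periods and groups, so the two trends combine.
Pb > Cs: Pb lies to the right of Cs in period 6, so the across-period effect alone puts Pb higher.
Se > Pb: both effects reinforce here, so Se is clearly the higher of the two.
Cl > Se: both effects reinforce here, so Cl is clearly the higher of the two.
F > Cl: they share group 17; the group trend gives F the larger value.
Tabulated first ionization energy (kJ/mol): F 1681, Cl 1251, Se 941, Cs 376, Pb 716.
So from lowest to highest: Cs < Pb < Se < Cl < F.

Cs < Pb < Se < Cl < F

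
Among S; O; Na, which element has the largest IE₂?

The second ionization energy removes an electron from the +1 ion. For each element: S⁺ still has 5 valence electrons; O⁺ still has 5 valence electrons; Na⁺ is the bare [Ne] core.
Pulling an electron out of a noble-gas core costs far more than removing a remaining valence electron, so Na sits at the high end of IE_2.
Valence configurations: S⁺ [Ne]3s²3p³, O⁺ [He]2s²2p³.
Tabulated IE_2 (kJ/mol): S 2252, O 3388, Na 4562.
Overall IE_2 order: S < O < Na.

Na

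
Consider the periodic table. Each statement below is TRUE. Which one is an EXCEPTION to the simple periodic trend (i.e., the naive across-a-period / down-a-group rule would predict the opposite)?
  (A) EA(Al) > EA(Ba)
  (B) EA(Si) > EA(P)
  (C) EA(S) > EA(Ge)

The general trend: electron affinity increases across a period and decreases down a group.
(A) Al (period 3, group 13) vs Ba (period 6, group 2): the stated order agrees with the simple trend.
(B) Si (period 3, group 14) vs P (period 3, group 15): the stated order contradicts the simple trend.
(C) S (period 3, group 16) vs Ge (period 4, group 14): the stated order agrees with the simple trend.
The exception is (B): adding an electron to P's half-filled 3p³ is unfavourable, so Si (3p²) has the more exothermic EA.

(B)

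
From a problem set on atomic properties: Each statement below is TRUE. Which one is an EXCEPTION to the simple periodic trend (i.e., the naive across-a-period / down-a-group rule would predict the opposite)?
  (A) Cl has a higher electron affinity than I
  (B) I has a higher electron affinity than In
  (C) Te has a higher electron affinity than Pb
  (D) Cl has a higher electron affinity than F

The general trend: electron affinity increases across a period and decreases down a group.
(A) Cl (period 3, group 17) vs I (period 5, group 17): the stated order agrees with the simple trend.
(B) I (period 5, group 17) vs In (period 5, group 13): the stated order agrees with the simple trend.
(C) Te (period 5, group 16) vs Pb (period 6, group 14): the stated order agrees with the simple trend.
(D) Cl (period 3, group 17) vs F (period 2, group 17): the stated order contradicts the simple trend.
The exception is (D): F's small 2p subshell makes the incoming electron feel strong e⁻–e⁻ repulsion, so Cl actually releases more energy on gaining an electron.

(D)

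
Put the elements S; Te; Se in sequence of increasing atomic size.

S is in period 3, group 16; Se is in period 4, group 16; Te is in period 5, group 16.
Radius decreases left→right (rising Z_eff, same n) and increases top→bottom (higher n).
All are in group 16, so atomic radius increases down the group.
So from smallest to largest: S < Se < Te.

S, Se, Te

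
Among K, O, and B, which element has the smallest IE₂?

The second ionization energy removes an electron from the +1 ion. For each element: K⁺ is the bare [Ar] core; O⁺ still has 5 valence electrons; B⁺ still has 2 valence electrons.
Usually core removal costs more than valence removal, but here the competition is close: a tightly held n=2 valence electron can cost more to remove than an n=3 core electron, so the actual values have to decide it.
Valence configurations: O⁺ [He]2s²2p³, B⁺ [He]2s².
Approximate IE_2 values (kJ/mol): K 3052, O 3388, B 2427.
Hence IE_2: B < K < O.

B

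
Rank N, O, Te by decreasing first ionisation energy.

N > O > Te

N is in period 2, group 15; O is in period 2, group 16; Te is in period 5, group 16.
IE₁ increases left→right with effective nuclear charge and decreases top→bottom as the valence shell moves farther out.
These span different periods and groups, so the two trends combine.
O > Te: they share group 16; the group trend gives O the larger value.
N > O: this pair runs against the simple trend — see the exception note.
Note the exception: N has a higher first ionization energy than O, contrary to the simple trend — pairing an electron in O's 2p⁴ costs repulsion energy, so O ionizes more easily than half-filled N (2p³).
For reference (kJ/mol): N 1402, O 1314, Te 869.
So from highest to lowest: N > O > Te.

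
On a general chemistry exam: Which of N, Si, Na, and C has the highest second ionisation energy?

Na

IE_2 is the cost of taking one more electron from the +1 cation: N⁺ still has 4 valence electrons; Si⁺ still has 3 valence electrons; Na⁺ is the bare [Ne] core; C⁺ still has 3 valence electrons.
Pulling an electron out of a noble-gas core costs far more than removing a remaining valence electron, so Na sits at the high end of IE_2.
Valence configurations: N⁺ [He]2s²2p², Si⁺ [Ne]3s²3p¹, C⁺ [He]2s²2p¹.
Tabulated IE_2 (kJ/mol): N 2856, Si 1577, Na 4562, C 2353.
Putting it together, IE_2: Si < C < N < Na.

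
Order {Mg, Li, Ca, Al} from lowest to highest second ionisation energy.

Ca < Mg < Al < Li

After 1 electron has been removed, what remains? Mg⁺ still has 1 valence electron; Li⁺ is the bare [He] core; Ca⁺ still has 1 valence electron; Al⁺ still has 2 valence electrons.
Core electrons are held far more tightly than valence electrons, so Li tops the IE_2 order.
Valence configurations: Mg⁺ [Ne]3s¹, Ca⁺ [Ar]4s¹, Al⁺ [Ne]3s².
The numbers (kJ/mol): Mg 1451, Li 7298, Ca 1145, Al 1817.
So the second ionization energies run Ca < Mg < Al < Li.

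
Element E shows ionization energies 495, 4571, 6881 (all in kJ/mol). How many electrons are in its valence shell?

Look for the largest jump between consecutive ionization energies: IE2/IE1 ≈ 9.2, far larger than any earlier ratio.
That jump marks the point where a core electron is being removed. So the atom has 1 valence electron.

1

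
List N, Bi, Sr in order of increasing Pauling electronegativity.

EN rises left→right (higher Z_eff, smaller atoms) and falls top→bottom (larger, more shielded atoms).
Here both period and group differ, so the two effects have to be weighed against each other.
Bi > Sr: period and group pull opposite ways; the across-period shift dominates (2.02 vs 0.95).
N > Bi: N sits above Bi in group 15, so the down-group effect alone puts N higher.
For reference (Pauling): N 3.04, Sr 0.95, Bi 2.02.
So from lowest to highest: Sr < Bi < N.

Sr, Bi, N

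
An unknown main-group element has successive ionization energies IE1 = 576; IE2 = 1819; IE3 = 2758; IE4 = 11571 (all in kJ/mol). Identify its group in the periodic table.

Look for the largest jump between consecutive ionization energies: IE4/IE3 ≈ 4.2, far larger than any earlier ratio.
That jump marks the point where a core electron is being removed. So the atom has 3 valence electrons.
A main-group element with 3 valence electrons is in group 13.

Group 13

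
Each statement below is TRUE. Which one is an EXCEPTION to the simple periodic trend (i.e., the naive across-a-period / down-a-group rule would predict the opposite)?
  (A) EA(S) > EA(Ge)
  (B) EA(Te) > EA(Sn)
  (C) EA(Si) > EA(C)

(C)

The general trend: electron affinity increases across a period and decreases down a group.
(A) S (period 3, group 16) vs Ge (period 4, group 14): the stated order agrees with the simple trend.
(B) Te (period 5, group 16) vs Sn (period 5, group 14): the stated order agrees with the simple trend.
(C) Si (period 3, group 14) vs C (period 2, group 14): the stated order contradicts the simple trend.
The exception is (C): Si's larger, more diffuse 3p orbitals accept an added electron slightly more readily than C's compact 2p.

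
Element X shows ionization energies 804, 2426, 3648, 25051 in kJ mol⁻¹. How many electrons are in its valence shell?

3

Look for the largest jump between consecutive ionization energies: IE4/IE3 ≈ 6.9, far larger than any earlier ratio.
That jump marks the point where a core electron is being removed. So the atom has 3 valence electrons.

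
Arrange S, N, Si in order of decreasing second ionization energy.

N > S > Si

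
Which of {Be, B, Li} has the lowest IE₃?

Consider each +2 ion: Be²⁺ is the bare [He] core; B²⁺ still has 1 valence electron; Li²⁺ is already 1 electron into the core.
Core electrons are held far more tightly than valence electrons, so Li and Be top the IE_3 order.
The numbers (kJ/mol): Be 14849, B 3660, Li 11815.
Putting it together, IE_3: B < Li < Be.

B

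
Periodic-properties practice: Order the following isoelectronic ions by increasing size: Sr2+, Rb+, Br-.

All of these have 36 electrons, so size is governed by nuclear charge alone: the more protons, the stronger the pull on the same electron cloud, and the smaller the ion.
Nuclear charges: Sr2+ (Z=38), Rb+ (Z=37), Br- (Z=35).
Smallest to largest: Sr2+ < Rb+ < Br-.

Sr2+ < Rb+ < Br-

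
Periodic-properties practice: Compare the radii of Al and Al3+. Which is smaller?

Forming Al3+ removes 3 electrons from Al. Fewer electrons for the same nuclear charge means less shielding and a higher Z_eff on the remaining electrons, and for main-group metals the entire outer shell is lost.
A cation is smaller than its parent atom: Al3+ < Al.

Al3+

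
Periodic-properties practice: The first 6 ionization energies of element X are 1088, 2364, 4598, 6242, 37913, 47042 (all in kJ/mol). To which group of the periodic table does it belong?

Group 14

Look for the largest jump between consecutive ionization energies: IE5/IE4 ≈ 6.1, far larger than any earlier ratio.
That jump marks the point where a core electron is being removed. So the atom has 4 valence electrons.
A main-group element with 4 valence electrons is in group 14.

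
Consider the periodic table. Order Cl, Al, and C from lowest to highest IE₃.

After 2 electrons have been removed, what remains? Cl²⁺ still has 5 valence electrons; Al²⁺ still has 1 valence electron; C²⁺ still has 2 valence electrons.
All are still removing valence electrons, so compare the +2 ions as you would atoms: IE_3 generally rises across a period (higher Z_eff) and falls down a group (larger shell), subject to the usual subshell exceptions.
Valence configurations: Cl²⁺ [Ne]3s²3p³, Al²⁺ [Ne]3s¹, C²⁺ [He]2s².
Approximate IE_3 values (kJ/mol): Cl 3822, Al 2745, C 4620.
Overall IE_3 order: Al < Cl < C.

Al < Cl < C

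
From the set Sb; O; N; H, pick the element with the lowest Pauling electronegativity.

Sb

H is in period 1, group 1; N is in period 2, group 15; O is in period 2, group 16; Sb is in period 5, group 15.
EN rises left→right (higher Z_eff, smaller atoms) and falls top→bottom (larger, more shielded atoms).
These span different periods and groups, so the two trends combine.
H > Sb: the two effects oppose for this pair; the down-group effect wins (2.20 vs 2.05).
N > H: the two effects oppose for this pair; the across-period effect wins (3.04 vs 2.20).
O > N: both are in period 2; the period trend gives O the larger value.
For reference (Pauling): H 2.20, N 3.04, O 3.44, Sb 2.05.
The lowest Pauling electronegativity among these belongs to Sb.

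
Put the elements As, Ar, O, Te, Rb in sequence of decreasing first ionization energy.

Ar, O, As, Te, Rb

O is in period 2, group 16; Ar is in period 3, group 18; As is in period 4, group 15; Rb is in period 5, group 1; Te is in period 5, group 16.
IE₁ increases left→right with effective nuclear charge and decreases top→bottom as the valence shell moves farther out.
Neither a single period nor a single group — weigh both effects.
Te > Rb: both are in period 5; the period trend gives Te the larger value.
As > Te: period and group pull opposite ways; the down-group shift dominates (947 vs 869 kJ/mol).
O > As: both effects reinforce here, so O is clearly the higher of the two.
Ar > O: period and group pull opposite ways; the across-period shift dominates (1521 vs 1314 kJ/mol).
Approximate values (kJ/mol): O 1314, Ar 1521, As 947, Rb 403, Te 869.
So from highest to lowest: Ar > O > As > Te > Rb.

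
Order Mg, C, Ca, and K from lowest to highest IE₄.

K < C < Ca < Mg

IE_4 is the cost of taking one more electron from the +3 cation: Mg³⁺ is already 1 electron into the core; C³⁺ still has 1 valence electron; Ca³⁺ is already 1 electron into the core; K³⁺ is already 2 electrons into the core.
Usually core removal costs more than valence removal, but here the competition is close: a tightly held n=2 valence electron can cost more to remove than an n=3 core electron, so the actual values have to decide it.
Tabulated IE_4 (kJ/mol): Mg 10543, C 6223, Ca 6491, K 5877.
Putting it together, IE_4: K < C < Ca < Mg.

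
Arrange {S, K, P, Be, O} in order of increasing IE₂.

Be, P, S, K, O

The second ionization energy removes an electron from the +1 ion. For each element: S⁺ still has 5 valence electrons; K⁺ is the bare [Ar] core; P⁺ still has 4 valence electrons; Be⁺ still has 1 valence electron; O⁺ still has 5 valence electrons.
Usually core removal costs more than valence removal, but here the competition is close: a tightly held n=2 valence electron can cost more to remove than an n=3 core electron, so the actual values have to decide it.
Valence configurations: S⁺ [Ne]3s²3p³, P⁺ [Ne]3s²3p², Be⁺ [He]2s¹, O⁺ [He]2s²2p³.
Tabulated IE_2 (kJ/mol): S 2252, K 3052, P 1907, Be 1757, O 3388.
Putting it together, IE_2: Be < P < S < K < O.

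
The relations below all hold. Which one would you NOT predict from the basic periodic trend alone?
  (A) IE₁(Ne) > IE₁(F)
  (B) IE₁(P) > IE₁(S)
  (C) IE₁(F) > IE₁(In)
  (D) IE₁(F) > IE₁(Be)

(B)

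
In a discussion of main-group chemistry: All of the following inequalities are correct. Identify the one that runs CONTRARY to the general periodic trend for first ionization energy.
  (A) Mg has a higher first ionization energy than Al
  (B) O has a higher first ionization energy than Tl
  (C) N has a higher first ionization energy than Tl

(A)

The general trend: first ionization energy increases across a period and decreases down a group.
(A) Mg (period 3, group 2) vs Al (period 3, group 13): the stated order contradicts the simple trend.
(B) O (period 2, group 16) vs Tl (period 6, group 13): the stated order agrees with the simple trend.
(C) N (period 2, group 15) vs Tl (period 6, group 13): the stated order agrees with the simple trend.
The exception is (A): Al's single 3p electron is easier to remove than one from Mg's filled 3s².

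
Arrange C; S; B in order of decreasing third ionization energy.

After 2 electrons have been removed, what remains? C²⁺ still has 2 valence electrons; S²⁺ still has 4 valence electrons; B²⁺ still has 1 valence electron.
All are still removing valence electrons, so compare the +2 ions as you would atoms: IE_3 generally rises across a period (higher Z_eff) and falls down a group (larger shell), subject to the usual subshell exceptions.
Valence configurations: C²⁺ [He]2s², S²⁺ [Ne]3s²3p², B²⁺ [He]2s¹.
Approximate IE_3 values (kJ/mol): C 4620, S 3357, B 3660.
Overall IE_3 order: S < B < C.

C > B > S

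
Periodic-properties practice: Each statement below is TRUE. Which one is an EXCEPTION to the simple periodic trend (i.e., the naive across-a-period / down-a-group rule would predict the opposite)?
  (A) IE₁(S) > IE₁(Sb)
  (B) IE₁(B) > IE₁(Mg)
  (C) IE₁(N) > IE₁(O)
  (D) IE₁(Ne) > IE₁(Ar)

The general trend: first ionization energy increases across a period and decreases down a group.
(A) S (period 3, group 16) vs Sb (period 5, group 15): the stated order agrees with the simple trend.
(B) B (period 2, group 13) vs Mg (period 3, group 2): the stated order agrees with the simple trend.
(C) N (period 2, group 15) vs O (period 2, group 16): the stated order contradicts the simple trend.
(D) Ne (period 2, group 18) vs Ar (period 3, group 18): the stated order agrees with the simple trend.
The exception is (C): pairing an electron in O's 2p⁴ costs repulsion energy, so O ionizes more easily than half-filled N (2p³).

(C)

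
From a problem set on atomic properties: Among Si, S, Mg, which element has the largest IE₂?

S

Consider each +1 ion: Si⁺ still has 3 valence electrons; S⁺ still has 5 valence electrons; Mg⁺ still has 1 valence electron.
All are still removing valence electrons, so compare the +1 ions as you would atoms: IE_2 generally rises across a period (higher Z_eff) and falls down a group (larger shell), subject to the usual subshell exceptions.
Valence configurations: Si⁺ [Ne]3s²3p¹, S⁺ [Ne]3s²3p³, Mg⁺ [Ne]3s¹.
Tabulated IE_2 (kJ/mol): Si 1577, S 2252, Mg 1451.
Putting it together, IE_2: Mg < Si < S.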